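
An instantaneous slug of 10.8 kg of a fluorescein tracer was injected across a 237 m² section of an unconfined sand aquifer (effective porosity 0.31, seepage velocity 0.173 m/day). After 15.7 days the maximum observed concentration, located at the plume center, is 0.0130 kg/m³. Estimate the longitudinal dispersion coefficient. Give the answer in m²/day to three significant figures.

At the plume center C_max = M/(n_e·A·√(4πDt)), so D = M²/(4πt·(n_e·A·C_max)²).
n_e·A·C_max = 0.31 × 237 × 0.0130 = 0.9551 kg/m.
D = 10.8²/(4π × 15.7 × 0.9551²) = 0.648 m²/day.

0.648 m²/day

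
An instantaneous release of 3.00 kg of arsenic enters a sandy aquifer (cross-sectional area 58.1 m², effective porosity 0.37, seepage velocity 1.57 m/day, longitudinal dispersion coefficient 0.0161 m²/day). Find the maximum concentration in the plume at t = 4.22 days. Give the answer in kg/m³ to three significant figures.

0.151 kg/m³

The peak of an instantaneous 1D plume sits at x = vt; there the Gaussian factor is 1 and C_max = M/(n_e·A·√(4πDt)), where n_e·A is the pore area the mass is dissolved in.
√(4πDt) = √(4π × 0.0161 × 4.22) = 0.9240 m, so C_max = 3.00/(0.37 × 58.1 × 0.9240) = 0.151 kg/m³.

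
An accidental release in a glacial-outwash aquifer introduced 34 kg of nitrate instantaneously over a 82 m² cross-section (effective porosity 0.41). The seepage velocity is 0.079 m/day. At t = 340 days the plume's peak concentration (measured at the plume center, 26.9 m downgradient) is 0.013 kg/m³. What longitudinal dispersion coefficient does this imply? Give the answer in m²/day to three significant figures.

At the plume center C_max = M/(n_e·A·√(4πDt)), so D = M²/(4πt·(n_e·A·C_max)²).
n_e·A·C_max = 0.41 × 82 × 0.013 = 0.4371 kg/m.
D = 34²/(4π × 340 × 0.4371²) = 1.42 m²/day.

1.42 m²/day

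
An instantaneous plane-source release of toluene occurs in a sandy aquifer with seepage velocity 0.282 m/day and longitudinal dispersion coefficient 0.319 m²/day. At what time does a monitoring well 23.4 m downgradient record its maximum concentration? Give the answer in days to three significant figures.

For the 1D instantaneous-source solution, setting ∂C/∂t = 0 at fixed x gives v²t² + 2Dt − x² = 0, so t = (√(D² + v²x²) − D)/v².
√(D² + v²x²) = √(0.319² + 0.282² × 23.4²) = 6.607; v² = 0.079524.
t = (6.607 − 0.319)/0.079524 = 79.1 days (vs. the pure-advection estimate x/v = 83.0 d).

79.1 days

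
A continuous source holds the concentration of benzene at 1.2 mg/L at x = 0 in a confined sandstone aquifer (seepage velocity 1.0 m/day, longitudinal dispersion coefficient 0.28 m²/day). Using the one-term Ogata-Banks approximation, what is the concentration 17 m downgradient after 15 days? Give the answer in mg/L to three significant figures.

0.294 mg/L

For a continuous step input, C/C₀ ≈ ½·erfc((x−vt)/(2√(Dt))).
vt = 1.0 × 15 = 15 m and 2√(Dt) = 2√(0.28 × 15) = 4.099 m.
Argument (x−vt)/(2√(Dt)) = (17 − 15)/4.099 = 0.4879; ½·erfc(0.4879) = 0.2451.
C = 1.2 × 0.2451 = 0.294 mg/L.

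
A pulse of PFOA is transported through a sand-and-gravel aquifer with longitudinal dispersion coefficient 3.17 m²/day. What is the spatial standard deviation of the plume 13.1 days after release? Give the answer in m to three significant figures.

9.11 m

Dispersive spreading gives a Gaussian with σ² = 2Dt; advection only shifts the center.
σ = √(2 × 3.17 × 13.1) = 9.11 m.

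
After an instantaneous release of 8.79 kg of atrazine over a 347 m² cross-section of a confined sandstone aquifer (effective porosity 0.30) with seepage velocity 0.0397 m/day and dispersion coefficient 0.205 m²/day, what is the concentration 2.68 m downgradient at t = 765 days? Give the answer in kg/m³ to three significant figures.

For an instantaneous plane source, C(x,t) = M/(n_e·A·√(4πDt)) · exp(−(x−vt)²/(4Dt)), with n_e·A the pore (flow) area.
Plume center vt = 0.0397 × 765 = 30.3705 m, so the well at 2.68 m is 27.6905 m upgradient of the peak.
√(4πDt) = 44.39 m, giving peak height M/(n_e·A·√(4πDt)) = 8.79/(0.30 × 347 × 44.39) = 0.001902 kg/m³.
(x−vt)²/(4Dt) = (-27.6905)²/(4 × 0.205 × 765) = 1.222; exp(−1.222) = 0.2946.
C = 0.001902 × 0.2946 = 0.000560 kg/m³.

0.000560 kg/m³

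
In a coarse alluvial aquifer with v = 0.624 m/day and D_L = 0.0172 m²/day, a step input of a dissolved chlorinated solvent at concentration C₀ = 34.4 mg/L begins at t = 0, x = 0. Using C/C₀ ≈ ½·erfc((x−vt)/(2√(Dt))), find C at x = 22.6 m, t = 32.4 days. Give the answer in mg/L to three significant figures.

For a continuous step input, C/C₀ ≈ ½·erfc((x−vt)/(2√(Dt))).
vt = 0.624 × 32.4 = 20.2176 m and 2√(Dt) = 2√(0.0172 × 32.4) = 1.493 m.
Argument (x−vt)/(2√(Dt)) = (22.6 − 20.2176)/1.493 = 1.596; ½·erfc(1.596) = 0.01200.
C = 34.4 × 0.01200 = 0.413 mg/L.

0.413 mg/L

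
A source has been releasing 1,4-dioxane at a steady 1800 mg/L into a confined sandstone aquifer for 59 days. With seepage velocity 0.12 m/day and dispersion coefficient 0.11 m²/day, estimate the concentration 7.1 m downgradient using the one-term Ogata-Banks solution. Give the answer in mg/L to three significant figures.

896 mg/L

For a continuous step input, C/C₀ ≈ ½·erfc((x−vt)/(2√(Dt))).
vt = 0.12 × 59 = 7.08 m and 2√(Dt) = 2√(0.11 × 59) = 5.095 m.
Argument (x−vt)/(2√(Dt)) = (7.1 − 7.08)/5.095 = 0.003925; ½·erfc(0.003925) = 0.4978.
C = 1800 × 0.4978 = 896 mg/L.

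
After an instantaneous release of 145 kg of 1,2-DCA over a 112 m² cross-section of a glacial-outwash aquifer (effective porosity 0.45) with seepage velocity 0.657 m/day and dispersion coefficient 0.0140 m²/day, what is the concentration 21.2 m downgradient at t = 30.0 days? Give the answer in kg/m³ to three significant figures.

0.334 kg/m³

For an instantaneous plane source, C(x,t) = M/(n_e·A·√(4πDt)) · exp(−(x−vt)²/(4Dt)), with n_e·A the pore (flow) area.
Plume center vt = 0.657 × 30.0 = 19.71 m, so the well at 21.2 m is 1.49 m downgradient of the peak.
√(4πDt) = 2.297 m, giving peak height M/(n_e·A·√(4πDt)) = 145/(0.45 × 112 × 2.297) = 1.252 kg/m³.
(x−vt)²/(4Dt) = (1.49)²/(4 × 0.0140 × 30.0) = 1.321; exp(−1.321) = 0.2669.
C = 1.252 × 0.2669 = 0.334 kg/m³.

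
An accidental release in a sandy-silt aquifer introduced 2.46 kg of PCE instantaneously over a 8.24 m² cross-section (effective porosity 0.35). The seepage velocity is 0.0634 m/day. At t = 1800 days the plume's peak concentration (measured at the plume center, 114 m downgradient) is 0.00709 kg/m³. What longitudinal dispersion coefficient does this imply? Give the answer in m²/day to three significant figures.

At the plume center C_max = M/(n_e·A·√(4πDt)), so D = M²/(4πt·(n_e·A·C_max)²).
n_e·A·C_max = 0.35 × 8.24 × 0.00709 = 0.02045 kg/m.
D = 2.46²/(4π × 1800 × 0.02045²) = 0.640 m²/day.

0.640 m²/day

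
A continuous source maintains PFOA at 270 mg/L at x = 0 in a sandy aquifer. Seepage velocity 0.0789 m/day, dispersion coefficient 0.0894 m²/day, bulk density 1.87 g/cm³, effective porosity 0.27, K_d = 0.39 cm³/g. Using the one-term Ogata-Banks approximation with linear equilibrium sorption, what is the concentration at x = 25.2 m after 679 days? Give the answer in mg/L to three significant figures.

Retardation factor R = 1 + ρ_b·K_d/n = 1 + 1.87 × 0.39/0.27 = 3.701.
Sorption retards both mechanisms: v_R = v/R = 0.02132 m/day, D_R = D/R = 0.02416 m²/day.
v_R·t = 0.02132 × 679 = 14.47628 m; 2√(D_R t) = 8.101 m; argument = (25.2 − 14.47628)/8.101 = 1.324.
C = C₀ × ½·erfc(1.324) = 270 × 0.03057 = 8.25 mg/L.

8.25 mg/L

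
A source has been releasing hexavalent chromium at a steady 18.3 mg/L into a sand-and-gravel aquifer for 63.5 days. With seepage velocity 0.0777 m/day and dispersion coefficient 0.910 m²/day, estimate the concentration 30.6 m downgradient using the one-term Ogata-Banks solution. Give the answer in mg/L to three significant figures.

0.155 mg/L

For a continuous step input, C/C₀ ≈ ½·erfc((x−vt)/(2√(Dt))).
vt = 0.0777 × 63.5 = 4.93395 m and 2√(Dt) = 2√(0.910 × 63.5) = 15.20 m.
Argument (x−vt)/(2√(Dt)) = (30.6 − 4.93395)/15.20 = 1.689; ½·erfc(1.689) = 0.008456.
C = 18.3 × 0.008456 = 0.155 mg/L.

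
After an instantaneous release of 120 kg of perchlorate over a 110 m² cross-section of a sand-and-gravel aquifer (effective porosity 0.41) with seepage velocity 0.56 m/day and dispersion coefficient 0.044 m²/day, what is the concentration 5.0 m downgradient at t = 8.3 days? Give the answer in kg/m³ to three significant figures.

For an instantaneous plane source, C(x,t) = M/(n_e·A·√(4πDt)) · exp(−(x−vt)²/(4Dt)), with n_e·A the pore (flow) area.
Plume center vt = 0.56 × 8.3 = 4.648 m, so the well at 5.0 m is 0.352 m downgradient of the peak.
√(4πDt) = 2.142 m, giving peak height M/(n_e·A·√(4πDt)) = 120/(0.41 × 110 × 2.142) = 1.242 kg/m³.
(x−vt)²/(4Dt) = (0.352)²/(4 × 0.044 × 8.3) = 0.08482; exp(−0.08482) = 0.9187.
C = 1.242 × 0.9187 = 1.14 kg/m³.

1.14 kg/m³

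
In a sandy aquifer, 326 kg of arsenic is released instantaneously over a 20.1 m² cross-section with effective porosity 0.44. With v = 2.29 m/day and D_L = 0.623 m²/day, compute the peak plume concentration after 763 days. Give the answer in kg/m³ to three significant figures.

The peak of an instantaneous 1D plume sits at x = vt; there the Gaussian factor is 1 and C_max = M/(n_e·A·√(4πDt)), where n_e·A is the pore area the mass is dissolved in.
√(4πDt) = √(4π × 0.623 × 763) = 77.29 m, so C_max = 326/(0.44 × 20.1 × 77.29) = 0.477 kg/m³.

0.477 kg/m³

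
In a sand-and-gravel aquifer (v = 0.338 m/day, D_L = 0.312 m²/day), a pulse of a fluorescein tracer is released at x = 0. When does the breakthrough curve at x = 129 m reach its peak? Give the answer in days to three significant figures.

For the 1D instantaneous-source solution, setting ∂C/∂t = 0 at fixed x gives v²t² + 2Dt − x² = 0, so t = (√(D² + v²x²) − D)/v².
√(D² + v²x²) = √(0.312² + 0.338² × 129²) = 43.60; v² = 0.114244.
t = (43.60 − 0.312)/0.114244 = 379 days (vs. the pure-advection estimate x/v = 382 d).

379 days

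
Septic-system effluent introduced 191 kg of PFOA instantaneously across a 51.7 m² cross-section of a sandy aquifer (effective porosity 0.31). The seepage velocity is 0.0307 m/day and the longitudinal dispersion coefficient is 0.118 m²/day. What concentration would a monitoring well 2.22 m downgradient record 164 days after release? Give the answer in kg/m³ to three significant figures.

0.690 kg/m³

For an instantaneous plane source, C(x,t) = M/(n_e·A·√(4πDt)) · exp(−(x−vt)²/(4Dt)), with n_e·A the pore (flow) area.
Plume center vt = 0.0307 × 164 = 5.0348 m, so the well at 2.22 m is 2.8148 m upgradient of the peak.
√(4πDt) = 15.59 m, giving peak height M/(n_e·A·√(4πDt)) = 191/(0.31 × 51.7 × 15.59) = 0.7644 kg/m³.
(x−vt)²/(4Dt) = (-2.8148)²/(4 × 0.118 × 164) = 0.1024; exp(−0.1024) = 0.9027.
C = 0.7644 × 0.9027 = 0.690 kg/m³.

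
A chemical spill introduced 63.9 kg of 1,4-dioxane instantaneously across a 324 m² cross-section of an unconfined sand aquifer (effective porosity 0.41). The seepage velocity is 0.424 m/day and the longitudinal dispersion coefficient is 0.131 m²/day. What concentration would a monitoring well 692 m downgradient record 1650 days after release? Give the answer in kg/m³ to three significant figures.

0.00863 kg/m³

For an instantaneous plane source, C(x,t) = M/(n_e·A·√(4πDt)) · exp(−(x−vt)²/(4Dt)), with n_e·A the pore (flow) area.
Plume center vt = 0.424 × 1650 = 699.6 m, so the well at 692 m is 7.6 m upgradient of the peak.
√(4πDt) = 52.12 m, giving peak height M/(n_e·A·√(4πDt)) = 63.9/(0.41 × 324 × 52.12) = 0.009229 kg/m³.
(x−vt)²/(4Dt) = (-7.6)²/(4 × 0.131 × 1650) = 0.06681; exp(−0.06681) = 0.9354.
C = 0.009229 × 0.9354 = 0.00863 kg/m³.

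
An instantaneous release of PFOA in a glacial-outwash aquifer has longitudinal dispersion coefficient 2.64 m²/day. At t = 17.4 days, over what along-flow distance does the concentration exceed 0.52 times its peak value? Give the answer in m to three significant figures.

The plume is Gaussian with σ = √(2Dt) = √(2 × 2.64 × 17.4) = 9.585 m.
C/C_peak = exp(−Δx²/(2σ²)) = 0.52 ⇒ Δx = σ·√(−2 ln 0.52) = 9.585 × 1.144 = 10.97 m.
Width = 2Δx = 21.9 m.

21.9 m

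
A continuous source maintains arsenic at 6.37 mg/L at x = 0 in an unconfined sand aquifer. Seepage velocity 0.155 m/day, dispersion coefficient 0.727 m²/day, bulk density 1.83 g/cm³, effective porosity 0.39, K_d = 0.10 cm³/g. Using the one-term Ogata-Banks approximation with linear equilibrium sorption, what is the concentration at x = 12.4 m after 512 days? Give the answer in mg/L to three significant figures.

6.16 mg/L

Retardation factor R = 1 + ρ_b·K_d/n = 1 + 1.83 × 0.10/0.39 = 1.469.
Sorption retards both mechanisms: v_R = v/R = 0.1055 m/day, D_R = D/R = 0.4949 m²/day.
v_R·t = 0.1055 × 512 = 54.016 m; 2√(D_R t) = 31.84 m; argument = (12.4 − 54.016)/31.84 = -1.307.
C = C₀ × ½·erfc(-1.307) = 6.37 × 0.9677 = 6.16 mg/L.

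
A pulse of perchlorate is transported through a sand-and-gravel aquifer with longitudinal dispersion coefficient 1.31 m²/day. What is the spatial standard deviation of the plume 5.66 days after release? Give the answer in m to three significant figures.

3.85 m

Dispersive spreading gives a Gaussian with σ² = 2Dt; advection only shifts the center.
σ = √(2 × 1.31 × 5.66) = 3.85 m.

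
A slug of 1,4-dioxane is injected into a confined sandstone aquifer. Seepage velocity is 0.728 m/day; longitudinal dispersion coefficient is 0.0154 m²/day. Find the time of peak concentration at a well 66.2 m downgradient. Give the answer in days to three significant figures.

For the 1D instantaneous-source solution, setting ∂C/∂t = 0 at fixed x gives v²t² + 2Dt − x² = 0, so t = (√(D² + v²x²) − D)/v².
√(D² + v²x²) = √(0.0154² + 0.728² × 66.2²) = 48.19; v² = 0.529984.
t = (48.19 − 0.0154)/0.529984 = 90.9 days (vs. the pure-advection estimate x/v = 90.9 d).

90.9 days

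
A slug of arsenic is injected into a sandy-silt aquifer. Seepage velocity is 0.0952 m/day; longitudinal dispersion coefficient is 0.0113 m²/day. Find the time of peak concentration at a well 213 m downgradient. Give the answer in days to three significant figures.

For the 1D instantaneous-source solution, setting ∂C/∂t = 0 at fixed x gives v²t² + 2Dt − x² = 0, so t = (√(D² + v²x²) − D)/v².
√(D² + v²x²) = √(0.0113² + 0.0952² × 213²) = 20.28; v² = 0.00906304.
t = (20.28 − 0.0113)/0.00906304 = 2240 days (vs. the pure-advection estimate x/v = 2240 d).

2240 days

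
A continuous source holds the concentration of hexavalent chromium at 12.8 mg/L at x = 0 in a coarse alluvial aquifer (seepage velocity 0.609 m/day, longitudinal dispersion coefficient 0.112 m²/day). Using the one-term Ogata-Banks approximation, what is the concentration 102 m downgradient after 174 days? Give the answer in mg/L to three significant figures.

For a continuous step input, C/C₀ ≈ ½·erfc((x−vt)/(2√(Dt))).
vt = 0.609 × 174 = 105.966 m and 2√(Dt) = 2√(0.112 × 174) = 8.829 m.
Argument (x−vt)/(2√(Dt)) = (102 − 105.966)/8.829 = -0.4492; ½·erfc(-0.4492) = 0.7374.
C = 12.8 × 0.7374 = 9.44 mg/L.

9.44 mg/L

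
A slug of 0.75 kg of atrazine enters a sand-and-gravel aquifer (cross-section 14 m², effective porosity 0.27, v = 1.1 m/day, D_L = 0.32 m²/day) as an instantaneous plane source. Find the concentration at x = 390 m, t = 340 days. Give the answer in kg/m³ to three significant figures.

For an instantaneous plane source, C(x,t) = M/(n_e·A·√(4πDt)) · exp(−(x−vt)²/(4Dt)), with n_e·A the pore (flow) area.
Plume center vt = 1.1 × 340 = 374 m, so the well at 390 m is 16 m downgradient of the peak.
√(4πDt) = 36.98 m, giving peak height M/(n_e·A·√(4πDt)) = 0.75/(0.27 × 14 × 36.98) = 0.005365 kg/m³.
(x−vt)²/(4Dt) = (16)²/(4 × 0.32 × 340) = 0.5882; exp(−0.5882) = 0.5553.
C = 0.005365 × 0.5553 = 0.00298 kg/m³.

0.00298 kg/m³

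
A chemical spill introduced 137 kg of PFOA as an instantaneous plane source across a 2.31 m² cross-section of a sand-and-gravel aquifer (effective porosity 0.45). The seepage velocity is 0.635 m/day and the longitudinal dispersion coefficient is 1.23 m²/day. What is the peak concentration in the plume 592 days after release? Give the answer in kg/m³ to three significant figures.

The peak of an instantaneous 1D plume sits at x = vt; there the Gaussian factor is 1 and C_max = M/(n_e·A·√(4πDt)), where n_e·A is the pore area the mass is dissolved in.
√(4πDt) = √(4π × 1.23 × 592) = 95.66 m, so C_max = 137/(0.45 × 2.31 × 95.66) = 1.38 kg/m³.

1.38 kg/m³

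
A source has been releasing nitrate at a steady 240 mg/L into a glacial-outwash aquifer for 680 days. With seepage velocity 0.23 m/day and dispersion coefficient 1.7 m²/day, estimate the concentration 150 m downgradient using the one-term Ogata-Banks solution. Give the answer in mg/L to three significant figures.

133 mg/L

For a continuous step input, C/C₀ ≈ ½·erfc((x−vt)/(2√(Dt))).
vt = 0.23 × 680 = 156.4 m and 2√(Dt) = 2√(1.7 × 680) = 68.00 m.
Argument (x−vt)/(2√(Dt)) = (150 − 156.4)/68.00 = -0.09412; ½·erfc(-0.09412) = 0.5529.
C = 240 × 0.5529 = 133 mg/L.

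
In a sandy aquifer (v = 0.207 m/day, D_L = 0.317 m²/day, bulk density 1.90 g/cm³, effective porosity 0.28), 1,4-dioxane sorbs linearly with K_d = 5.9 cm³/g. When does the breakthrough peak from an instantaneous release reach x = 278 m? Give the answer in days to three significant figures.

54800 days

Retardation factor R = 1 + ρ_b·K_d/n = 1 + 1.90 × 5.9/0.28 = 41.04.
Sorption retards both mechanisms: v_R = v/R = 0.005044 m/day, D_R = D/R = 0.007724 m²/day.
Peak time from v_R²t² + 2D_R t − x² = 0: t = (√(D_R² + v_R²x²) − D_R)/v_R².
√(D_R² + v_R²x²) = √(0.007724² + 0.005044² × 278²) = 1.402; v_R² = 2.544e-05.
t = (1.402 − 0.007724)/2.544e-05 = 54800 days.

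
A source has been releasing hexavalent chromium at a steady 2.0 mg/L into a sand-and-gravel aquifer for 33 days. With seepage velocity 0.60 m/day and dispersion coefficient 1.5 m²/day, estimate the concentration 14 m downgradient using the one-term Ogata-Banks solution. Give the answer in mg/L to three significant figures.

For a continuous step input, C/C₀ ≈ ½·erfc((x−vt)/(2√(Dt))).
vt = 0.60 × 33 = 19.8 m and 2√(Dt) = 2√(1.5 × 33) = 14.07 m.
Argument (x−vt)/(2√(Dt)) = (14 − 19.8)/14.07 = -0.4122; ½·erfc(-0.4122) = 0.7200.
C = 2.0 × 0.7200 = 1.44 mg/L.

1.44 mg/L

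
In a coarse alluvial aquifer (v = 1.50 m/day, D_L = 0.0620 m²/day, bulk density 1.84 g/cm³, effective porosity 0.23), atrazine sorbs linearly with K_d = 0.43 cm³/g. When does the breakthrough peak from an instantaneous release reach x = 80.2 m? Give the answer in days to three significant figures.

Retardation factor R = 1 + ρ_b·K_d/n = 1 + 1.84 × 0.43/0.23 = 4.440.
Sorption retards both mechanisms: v_R = v/R = 0.3378 m/day, D_R = D/R = 0.01396 m²/day.
Peak time from v_R²t² + 2D_R t − x² = 0: t = (√(D_R² + v_R²x²) − D_R)/v_R².
√(D_R² + v_R²x²) = √(0.01396² + 0.3378² × 80.2²) = 27.09; v_R² = 0.1141.
t = (27.09 − 0.01396)/0.1141 = 237 days.

237 days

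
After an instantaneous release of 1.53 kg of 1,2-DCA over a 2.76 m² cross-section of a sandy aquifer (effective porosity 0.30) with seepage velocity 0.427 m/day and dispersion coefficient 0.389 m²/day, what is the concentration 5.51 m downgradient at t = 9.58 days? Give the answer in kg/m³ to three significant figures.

0.236 kg/m³

For an instantaneous plane source, C(x,t) = M/(n_e·A·√(4πDt)) · exp(−(x−vt)²/(4Dt)), with n_e·A the pore (flow) area.
Plume center vt = 0.427 × 9.58 = 4.09066 m, so the well at 5.51 m is 1.41934 m downgradient of the peak.
√(4πDt) = 6.843 m, giving peak height M/(n_e·A·√(4πDt)) = 1.53/(0.30 × 2.76 × 6.843) = 0.2700 kg/m³.
(x−vt)²/(4Dt) = (1.41934)²/(4 × 0.389 × 9.58) = 0.1351; exp(−0.1351) = 0.8736.
C = 0.2700 × 0.8736 = 0.236 kg/m³.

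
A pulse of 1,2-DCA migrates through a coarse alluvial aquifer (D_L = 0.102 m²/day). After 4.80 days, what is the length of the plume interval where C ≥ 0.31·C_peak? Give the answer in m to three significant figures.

The plume is Gaussian with σ = √(2Dt) = √(2 × 0.102 × 4.80) = 0.9895 m.
C/C_peak = exp(−Δx²/(2σ²)) = 0.31 ⇒ Δx = σ·√(−2 ln 0.31) = 0.9895 × 1.530 = 1.514 m.
Width = 2Δx = 3.03 m.

3.03 m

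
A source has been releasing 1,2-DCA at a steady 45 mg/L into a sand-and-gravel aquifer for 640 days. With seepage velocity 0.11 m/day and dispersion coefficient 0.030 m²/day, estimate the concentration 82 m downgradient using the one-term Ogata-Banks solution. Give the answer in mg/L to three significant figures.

1.38 mg/L

For a continuous step input, C/C₀ ≈ ½·erfc((x−vt)/(2√(Dt))).
vt = 0.11 × 640 = 70.4 m and 2√(Dt) = 2√(0.030 × 640) = 8.764 m.
Argument (x−vt)/(2√(Dt)) = (82 − 70.4)/8.764 = 1.324; ½·erfc(1.324) = 0.03057.
C = 45 × 0.03057 = 1.38 mg/L.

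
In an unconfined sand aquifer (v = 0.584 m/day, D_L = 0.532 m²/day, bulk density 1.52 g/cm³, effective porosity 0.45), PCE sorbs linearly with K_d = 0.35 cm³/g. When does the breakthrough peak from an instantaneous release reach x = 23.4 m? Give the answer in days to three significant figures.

84.1 days

Retardation factor R = 1 + ρ_b·K_d/n = 1 + 1.52 × 0.35/0.45 = 2.182.
Sorption retards both mechanisms: v_R = v/R = 0.2676 m/day, D_R = D/R = 0.2438 m²/day.
Peak time from v_R²t² + 2D_R t − x² = 0: t = (√(D_R² + v_R²x²) − D_R)/v_R².
√(D_R² + v_R²x²) = √(0.2438² + 0.2676² × 23.4²) = 6.267; v_R² = 0.07161.
t = (6.267 − 0.2438)/0.07161 = 84.1 days.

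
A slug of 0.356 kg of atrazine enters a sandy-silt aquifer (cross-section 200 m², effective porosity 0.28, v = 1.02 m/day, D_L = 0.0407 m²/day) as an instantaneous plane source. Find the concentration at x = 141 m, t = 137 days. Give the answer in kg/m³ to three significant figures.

0.000707 kg/m³

For an instantaneous plane source, C(x,t) = M/(n_e·A·√(4πDt)) · exp(−(x−vt)²/(4Dt)), with n_e·A the pore (flow) area.
Plume center vt = 1.02 × 137 = 139.74 m, so the well at 141 m is 1.26 m downgradient of the peak.
√(4πDt) = 8.371 m, giving peak height M/(n_e·A·√(4πDt)) = 0.356/(0.28 × 200 × 8.371) = 0.0007594 kg/m³.
(x−vt)²/(4Dt) = (1.26)²/(4 × 0.0407 × 137) = 0.07118; exp(−0.07118) = 0.9313.
C = 0.0007594 × 0.9313 = 0.000707 kg/m³.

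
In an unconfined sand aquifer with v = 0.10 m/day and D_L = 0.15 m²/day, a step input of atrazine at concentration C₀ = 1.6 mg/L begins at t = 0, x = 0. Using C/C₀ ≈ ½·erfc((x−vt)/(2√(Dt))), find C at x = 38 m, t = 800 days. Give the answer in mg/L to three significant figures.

For a continuous step input, C/C₀ ≈ ½·erfc((x−vt)/(2√(Dt))).
vt = 0.10 × 800 = 80 m and 2√(Dt) = 2√(0.15 × 800) = 21.91 m.
Argument (x−vt)/(2√(Dt)) = (38 − 80)/21.91 = -1.917; ½·erfc(-1.917) = 0.9966.
C = 1.6 × 0.9966 = 1.59 mg/L.

1.59 mg/L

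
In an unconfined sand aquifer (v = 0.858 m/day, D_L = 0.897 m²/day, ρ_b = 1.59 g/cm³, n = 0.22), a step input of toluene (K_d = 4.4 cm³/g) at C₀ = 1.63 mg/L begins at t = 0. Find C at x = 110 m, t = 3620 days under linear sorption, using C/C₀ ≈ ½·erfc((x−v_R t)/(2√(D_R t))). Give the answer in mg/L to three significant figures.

Retardation factor R = 1 + ρ_b·K_d/n = 1 + 1.59 × 4.4/0.22 = 32.80.
Sorption retards both mechanisms: v_R = v/R = 0.02616 m/day, D_R = D/R = 0.02735 m²/day.
v_R·t = 0.02616 × 3620 = 94.6992 m; 2√(D_R t) = 19.90 m; argument = (110 − 94.6992)/19.90 = 0.7689.
C = C₀ × ½·erfc(0.7689) = 1.63 × 0.1384 = 0.226 mg/L.

0.226 mg/L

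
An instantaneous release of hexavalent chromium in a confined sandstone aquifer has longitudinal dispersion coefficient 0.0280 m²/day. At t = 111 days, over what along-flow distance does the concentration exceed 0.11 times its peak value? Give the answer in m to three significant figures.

10.5 m

The plume is Gaussian with σ = √(2Dt) = √(2 × 0.0280 × 111) = 2.493 m.
C/C_peak = exp(−Δx²/(2σ²)) = 0.11 ⇒ Δx = σ·√(−2 ln 0.11) = 2.493 × 2.101 = 5.238 m.
Width = 2Δx = 10.5 m.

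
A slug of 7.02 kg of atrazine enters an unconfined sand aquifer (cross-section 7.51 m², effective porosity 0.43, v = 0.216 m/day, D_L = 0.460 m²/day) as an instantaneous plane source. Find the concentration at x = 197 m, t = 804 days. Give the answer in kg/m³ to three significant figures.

0.0221 kg/m³

For an instantaneous plane source, C(x,t) = M/(n_e·A·√(4πDt)) · exp(−(x−vt)²/(4Dt)), with n_e·A the pore (flow) area.
Plume center vt = 0.216 × 804 = 173.664 m, so the well at 197 m is 23.336 m downgradient of the peak.
√(4πDt) = 68.17 m, giving peak height M/(n_e·A·√(4πDt)) = 7.02/(0.43 × 7.51 × 68.17) = 0.03189 kg/m³.
(x−vt)²/(4Dt) = (23.336)²/(4 × 0.460 × 804) = 0.3681; exp(−0.3681) = 0.6920.
C = 0.03189 × 0.6920 = 0.0221 kg/m³.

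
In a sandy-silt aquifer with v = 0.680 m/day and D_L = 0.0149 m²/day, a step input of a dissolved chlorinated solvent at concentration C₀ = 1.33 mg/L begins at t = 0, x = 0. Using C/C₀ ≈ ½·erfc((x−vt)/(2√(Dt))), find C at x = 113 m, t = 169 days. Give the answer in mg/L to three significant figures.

1.07 mg/L

For a continuous step input, C/C₀ ≈ ½·erfc((x−vt)/(2√(Dt))).
vt = 0.680 × 169 = 114.92 m and 2√(Dt) = 2√(0.0149 × 169) = 3.174 m.
Argument (x−vt)/(2√(Dt)) = (113 − 114.92)/3.174 = -0.6049; ½·erfc(-0.6049) = 0.8039.
C = 1.33 × 0.8039 = 1.07 mg/L.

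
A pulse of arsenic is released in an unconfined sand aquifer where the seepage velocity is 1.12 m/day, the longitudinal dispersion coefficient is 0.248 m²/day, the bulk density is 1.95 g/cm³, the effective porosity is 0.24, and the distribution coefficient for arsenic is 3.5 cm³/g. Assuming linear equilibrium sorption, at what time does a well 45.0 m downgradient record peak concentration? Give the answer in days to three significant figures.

1180 days

Retardation factor R = 1 + ρ_b·K_d/n = 1 + 1.95 × 3.5/0.24 = 29.44.
Sorption retards both mechanisms: v_R = v/R = 0.03804 m/day, D_R = D/R = 0.008424 m²/day.
Peak time from v_R²t² + 2D_R t − x² = 0: t = (√(D_R² + v_R²x²) − D_R)/v_R².
√(D_R² + v_R²x²) = √(0.008424² + 0.03804² × 45.0²) = 1.712; v_R² = 0.001447.
t = (1.712 − 0.008424)/0.001447 = 1180 days.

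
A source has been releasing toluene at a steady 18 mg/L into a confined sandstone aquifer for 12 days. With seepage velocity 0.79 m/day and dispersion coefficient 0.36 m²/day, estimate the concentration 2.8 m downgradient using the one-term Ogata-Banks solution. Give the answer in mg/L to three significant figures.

For a continuous step input, C/C₀ ≈ ½·erfc((x−vt)/(2√(Dt))).
vt = 0.79 × 12 = 9.48 m and 2√(Dt) = 2√(0.36 × 12) = 4.157 m.
Argument (x−vt)/(2√(Dt)) = (2.8 − 9.48)/4.157 = -1.607; ½·erfc(-1.607) = 0.9885.
C = 18 × 0.9885 = 17.8 mg/L.

17.8 mg/L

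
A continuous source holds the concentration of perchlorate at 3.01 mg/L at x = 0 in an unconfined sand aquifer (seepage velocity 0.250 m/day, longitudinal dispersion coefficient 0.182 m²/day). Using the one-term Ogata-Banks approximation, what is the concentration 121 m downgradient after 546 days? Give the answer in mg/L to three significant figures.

2.60 mg/L

For a continuous step input, C/C₀ ≈ ½·erfc((x−vt)/(2√(Dt))).
vt = 0.250 × 546 = 136.5 m and 2√(Dt) = 2√(0.182 × 546) = 19.94 m.
Argument (x−vt)/(2√(Dt)) = (121 − 136.5)/19.94 = -0.7773; ½·erfc(-0.7773) = 0.8642.
C = 3.01 × 0.8642 = 2.60 mg/L.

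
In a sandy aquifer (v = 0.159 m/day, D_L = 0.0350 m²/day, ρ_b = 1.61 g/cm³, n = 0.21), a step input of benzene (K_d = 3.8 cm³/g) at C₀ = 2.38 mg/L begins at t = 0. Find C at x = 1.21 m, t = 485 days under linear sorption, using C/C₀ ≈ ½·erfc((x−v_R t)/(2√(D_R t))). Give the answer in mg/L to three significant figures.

2.14 mg/L

Retardation factor R = 1 + ρ_b·K_d/n = 1 + 1.61 × 3.8/0.21 = 30.13.
Sorption retards both mechanisms: v_R = v/R = 0.005277 m/day, D_R = D/R = 0.001162 m²/day.
v_R·t = 0.005277 × 485 = 2.559345 m; 2√(D_R t) = 1.501 m; argument = (1.21 − 2.559345)/1.501 = -0.8990.
C = C₀ × ½·erfc(-0.8990) = 2.38 × 0.8982 = 2.14 mg/L.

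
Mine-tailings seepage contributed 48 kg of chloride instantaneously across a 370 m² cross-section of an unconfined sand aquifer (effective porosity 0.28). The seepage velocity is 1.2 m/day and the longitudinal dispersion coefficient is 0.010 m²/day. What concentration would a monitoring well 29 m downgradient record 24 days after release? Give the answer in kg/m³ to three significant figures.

0.256 kg/m³

For an instantaneous plane source, C(x,t) = M/(n_e·A·√(4πDt)) · exp(−(x−vt)²/(4Dt)), with n_e·A the pore (flow) area.
Plume center vt = 1.2 × 24 = 28.8 m, so the well at 29 m is 0.2 m downgradient of the peak.
√(4πDt) = 1.737 m, giving peak height M/(n_e·A·√(4πDt)) = 48/(0.28 × 370 × 1.737) = 0.2667 kg/m³.
(x−vt)²/(4Dt) = (0.2)²/(4 × 0.010 × 24) = 0.04167; exp(−0.04167) = 0.9592.
C = 0.2667 × 0.9592 = 0.256 kg/m³.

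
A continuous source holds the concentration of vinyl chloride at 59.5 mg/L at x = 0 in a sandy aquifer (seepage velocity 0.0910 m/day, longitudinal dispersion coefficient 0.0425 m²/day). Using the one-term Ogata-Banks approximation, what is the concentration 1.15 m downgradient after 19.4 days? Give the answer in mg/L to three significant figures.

For a continuous step input, C/C₀ ≈ ½·erfc((x−vt)/(2√(Dt))).
vt = 0.0910 × 19.4 = 1.7654 m and 2√(Dt) = 2√(0.0425 × 19.4) = 1.816 m.
Argument (x−vt)/(2√(Dt)) = (1.15 − 1.7654)/1.816 = -0.3389; ½·erfc(-0.3389) = 0.6841.
C = 59.5 × 0.6841 = 40.7 mg/L.

40.7 mg/L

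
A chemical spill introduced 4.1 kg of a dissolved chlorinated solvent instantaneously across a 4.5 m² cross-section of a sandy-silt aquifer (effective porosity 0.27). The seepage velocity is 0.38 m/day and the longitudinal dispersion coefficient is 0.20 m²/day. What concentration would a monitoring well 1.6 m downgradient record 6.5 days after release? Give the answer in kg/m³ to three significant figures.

0.722 kg/m³

For an instantaneous plane source, C(x,t) = M/(n_e·A·√(4πDt)) · exp(−(x−vt)²/(4Dt)), with n_e·A the pore (flow) area.
Plume center vt = 0.38 × 6.5 = 2.47 m, so the well at 1.6 m is 0.87 m upgradient of the peak.
√(4πDt) = 4.042 m, giving peak height M/(n_e·A·√(4πDt)) = 4.1/(0.27 × 4.5 × 4.042) = 0.8349 kg/m³.
(x−vt)²/(4Dt) = (-0.87)²/(4 × 0.20 × 6.5) = 0.1456; exp(−0.1456) = 0.8645.
C = 0.8349 × 0.8645 = 0.722 kg/m³.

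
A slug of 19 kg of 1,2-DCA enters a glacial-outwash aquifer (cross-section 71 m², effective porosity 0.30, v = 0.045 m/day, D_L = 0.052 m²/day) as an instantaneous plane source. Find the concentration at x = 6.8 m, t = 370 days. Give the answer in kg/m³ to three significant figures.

For an instantaneous plane source, C(x,t) = M/(n_e·A·√(4πDt)) · exp(−(x−vt)²/(4Dt)), with n_e·A the pore (flow) area.
Plume center vt = 0.045 × 370 = 16.65 m, so the well at 6.8 m is 9.85 m upgradient of the peak.
√(4πDt) = 15.55 m, giving peak height M/(n_e·A·√(4πDt)) = 19/(0.30 × 71 × 15.55) = 0.05736 kg/m³.
(x−vt)²/(4Dt) = (-9.85)²/(4 × 0.052 × 370) = 1.261; exp(−1.261) = 0.2834.
C = 0.05736 × 0.2834 = 0.0163 kg/m³.

0.0163 kg/m³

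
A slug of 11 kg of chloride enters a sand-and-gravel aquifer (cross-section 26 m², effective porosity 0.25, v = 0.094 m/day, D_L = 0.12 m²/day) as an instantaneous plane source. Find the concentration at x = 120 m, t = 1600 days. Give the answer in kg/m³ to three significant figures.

0.0103 kg/m³

For an instantaneous plane source, C(x,t) = M/(n_e·A·√(4πDt)) · exp(−(x−vt)²/(4Dt)), with n_e·A the pore (flow) area.
Plume center vt = 0.094 × 1600 = 150.4 m, so the well at 120 m is 30.4 m upgradient of the peak.
√(4πDt) = 49.12 m, giving peak height M/(n_e·A·√(4πDt)) = 11/(0.25 × 26 × 49.12) = 0.03445 kg/m³.
(x−vt)²/(4Dt) = (-30.4)²/(4 × 0.12 × 1600) = 1.203; exp(−1.203) = 0.3003.
C = 0.03445 × 0.3003 = 0.0103 kg/m³.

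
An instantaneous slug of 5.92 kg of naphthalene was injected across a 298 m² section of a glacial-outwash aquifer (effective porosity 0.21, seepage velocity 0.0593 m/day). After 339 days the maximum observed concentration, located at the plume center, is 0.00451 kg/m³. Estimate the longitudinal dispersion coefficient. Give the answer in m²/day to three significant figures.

0.103 m²/day

At the plume center C_max = M/(n_e·A·√(4πDt)), so D = M²/(4πt·(n_e·A·C_max)²).
n_e·A·C_max = 0.21 × 298 × 0.00451 = 0.2822 kg/m.
D = 5.92²/(4π × 339 × 0.2822²) = 0.103 m²/day.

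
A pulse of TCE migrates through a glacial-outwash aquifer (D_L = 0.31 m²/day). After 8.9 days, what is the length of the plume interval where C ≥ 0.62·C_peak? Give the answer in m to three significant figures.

4.59 m

The plume is Gaussian with σ = √(2Dt) = √(2 × 0.31 × 8.9) = 2.349 m.
C/C_peak = exp(−Δx²/(2σ²)) = 0.62 ⇒ Δx = σ·√(−2 ln 0.62) = 2.349 × 0.9778 = 2.297 m.
Width = 2Δx = 4.59 m.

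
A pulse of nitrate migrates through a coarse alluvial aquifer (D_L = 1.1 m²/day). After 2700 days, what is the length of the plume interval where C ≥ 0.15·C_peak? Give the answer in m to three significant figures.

The plume is Gaussian with σ = √(2Dt) = √(2 × 1.1 × 2700) = 77.07 m.
C/C_peak = exp(−Δx²/(2σ²)) = 0.15 ⇒ Δx = σ·√(−2 ln 0.15) = 77.07 × 1.948 = 150.1 m.
Width = 2Δx = 300 m.

300 m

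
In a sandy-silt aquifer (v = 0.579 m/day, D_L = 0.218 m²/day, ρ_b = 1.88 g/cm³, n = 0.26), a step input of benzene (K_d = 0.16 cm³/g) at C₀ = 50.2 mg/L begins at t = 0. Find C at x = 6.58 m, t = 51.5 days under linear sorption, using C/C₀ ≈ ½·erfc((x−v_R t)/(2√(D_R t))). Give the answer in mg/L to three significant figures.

Retardation factor R = 1 + ρ_b·K_d/n = 1 + 1.88 × 0.16/0.26 = 2.157.
Sorption retards both mechanisms: v_R = v/R = 0.2684 m/day, D_R = D/R = 0.1011 m²/day.
v_R·t = 0.2684 × 51.5 = 13.8226 m; 2√(D_R t) = 4.564 m; argument = (6.58 − 13.8226)/4.564 = -1.587.
C = C₀ × ½·erfc(-1.587) = 50.2 × 0.9876 = 49.6 mg/L.

49.6 mg/L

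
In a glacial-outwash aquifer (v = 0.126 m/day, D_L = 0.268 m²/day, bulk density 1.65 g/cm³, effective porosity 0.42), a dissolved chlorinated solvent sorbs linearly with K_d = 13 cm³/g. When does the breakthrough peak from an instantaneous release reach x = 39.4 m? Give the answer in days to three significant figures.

15400 days

Retardation factor R = 1 + ρ_b·K_d/n = 1 + 1.65 × 13/0.42 = 52.07.
Sorption retards both mechanisms: v_R = v/R = 0.002420 m/day, D_R = D/R = 0.005147 m²/day.
Peak time from v_R²t² + 2D_R t − x² = 0: t = (√(D_R² + v_R²x²) − D_R)/v_R².
√(D_R² + v_R²x²) = √(0.005147² + 0.002420² × 39.4²) = 0.09549; v_R² = 5.856e-06.
t = (0.09549 − 0.005147)/5.856e-06 = 15400 days.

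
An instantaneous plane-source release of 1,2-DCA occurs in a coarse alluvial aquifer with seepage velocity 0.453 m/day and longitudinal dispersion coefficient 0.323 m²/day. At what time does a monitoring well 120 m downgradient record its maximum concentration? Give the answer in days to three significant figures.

For the 1D instantaneous-source solution, setting ∂C/∂t = 0 at fixed x gives v²t² + 2Dt − x² = 0, so t = (√(D² + v²x²) − D)/v².
√(D² + v²x²) = √(0.323² + 0.453² × 120²) = 54.36; v² = 0.205209.
t = (54.36 − 0.323)/0.205209 = 263 days (vs. the pure-advection estimate x/v = 265 d).

263 days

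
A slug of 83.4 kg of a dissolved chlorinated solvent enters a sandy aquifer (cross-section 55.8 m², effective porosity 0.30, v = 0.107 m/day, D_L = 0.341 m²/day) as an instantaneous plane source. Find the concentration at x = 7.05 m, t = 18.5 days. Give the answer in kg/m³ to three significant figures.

For an instantaneous plane source, C(x,t) = M/(n_e·A·√(4πDt)) · exp(−(x−vt)²/(4Dt)), with n_e·A the pore (flow) area.
Plume center vt = 0.107 × 18.5 = 1.9795 m, so the well at 7.05 m is 5.0705 m downgradient of the peak.
√(4πDt) = 8.904 m, giving peak height M/(n_e·A·√(4πDt)) = 83.4/(0.30 × 55.8 × 8.904) = 0.5595 kg/m³.
(x−vt)²/(4Dt) = (5.0705)²/(4 × 0.341 × 18.5) = 1.019; exp(−1.019) = 0.3610.
C = 0.5595 × 0.3610 = 0.202 kg/m³.

0.202 kg/m³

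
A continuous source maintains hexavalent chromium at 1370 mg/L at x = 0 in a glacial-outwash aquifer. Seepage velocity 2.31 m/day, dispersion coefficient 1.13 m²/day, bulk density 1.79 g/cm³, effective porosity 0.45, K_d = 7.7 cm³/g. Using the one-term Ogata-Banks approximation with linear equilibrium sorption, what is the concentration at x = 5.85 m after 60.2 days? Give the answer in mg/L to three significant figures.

331 mg/L

Retardation factor R = 1 + ρ_b·K_d/n = 1 + 1.79 × 7.7/0.45 = 31.63.
Sorption retards both mechanisms: v_R = v/R = 0.07303 m/day, D_R = D/R = 0.03573 m²/day.
v_R·t = 0.07303 × 60.2 = 4.396406 m; 2√(D_R t) = 2.933 m; argument = (5.85 − 4.396406)/2.933 = 0.4956.
C = C₀ × ½·erfc(0.4956) = 1370 × 0.2417 = 331 mg/L.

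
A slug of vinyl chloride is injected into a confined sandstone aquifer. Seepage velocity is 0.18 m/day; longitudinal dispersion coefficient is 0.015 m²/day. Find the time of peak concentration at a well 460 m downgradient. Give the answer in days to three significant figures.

2560 days

For the 1D instantaneous-source solution, setting ∂C/∂t = 0 at fixed x gives v²t² + 2Dt − x² = 0, so t = (√(D² + v²x²) − D)/v².
√(D² + v²x²) = √(0.015² + 0.18² × 460²) = 82.80; v² = 0.0324.
t = (82.80 − 0.015)/0.0324 = 2560 days (vs. the pure-advection estimate x/v = 2560 d).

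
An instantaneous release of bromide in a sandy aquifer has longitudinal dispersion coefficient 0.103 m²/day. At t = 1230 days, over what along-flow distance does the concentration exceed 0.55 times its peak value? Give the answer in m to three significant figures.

The plume is Gaussian with σ = √(2Dt) = √(2 × 0.103 × 1230) = 15.92 m.
C/C_peak = exp(−Δx²/(2σ²)) = 0.55 ⇒ Δx = σ·√(−2 ln 0.55) = 15.92 × 1.093 = 17.40 m.
Width = 2Δx = 34.8 m.

34.8 m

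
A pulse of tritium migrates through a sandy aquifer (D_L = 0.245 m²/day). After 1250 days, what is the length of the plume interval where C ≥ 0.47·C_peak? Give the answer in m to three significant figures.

60.8 m

The plume is Gaussian with σ = √(2Dt) = √(2 × 0.245 × 1250) = 24.75 m.
C/C_peak = exp(−Δx²/(2σ²)) = 0.47 ⇒ Δx = σ·√(−2 ln 0.47) = 24.75 × 1.229 = 30.42 m.
Width = 2Δx = 60.8 m.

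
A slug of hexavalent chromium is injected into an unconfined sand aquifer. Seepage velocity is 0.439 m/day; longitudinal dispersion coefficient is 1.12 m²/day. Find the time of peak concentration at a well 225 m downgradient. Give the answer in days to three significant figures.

For the 1D instantaneous-source solution, setting ∂C/∂t = 0 at fixed x gives v²t² + 2Dt − x² = 0, so t = (√(D² + v²x²) − D)/v².
√(D² + v²x²) = √(1.12² + 0.439² × 225²) = 98.78; v² = 0.192721.
t = (98.78 − 1.12)/0.192721 = 507 days (vs. the pure-advection estimate x/v = 513 d).

507 days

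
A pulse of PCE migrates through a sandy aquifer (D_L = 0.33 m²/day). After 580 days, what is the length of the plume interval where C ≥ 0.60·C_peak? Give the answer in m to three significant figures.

The plume is Gaussian with σ = √(2Dt) = √(2 × 0.33 × 580) = 19.57 m.
C/C_peak = exp(−Δx²/(2σ²)) = 0.60 ⇒ Δx = σ·√(−2 ln 0.60) = 19.57 × 1.011 = 19.79 m.
Width = 2Δx = 39.6 m.

39.6 m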